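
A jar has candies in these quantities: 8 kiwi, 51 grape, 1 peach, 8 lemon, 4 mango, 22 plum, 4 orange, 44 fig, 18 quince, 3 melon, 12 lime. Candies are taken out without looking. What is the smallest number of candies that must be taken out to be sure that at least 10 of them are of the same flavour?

An adversary could hand out at most 9 candies per flavour (6 flavours run out sooner): 8 + 9 + 1 + 8 + 4 + 9 + 4 + 9 + 9 + 3 + 9 = 73 candies and still no flavour has 10.
By pigeonhole, one more candy lands in a flavour already at 9, so 74 draws are enough and 73 are not.

74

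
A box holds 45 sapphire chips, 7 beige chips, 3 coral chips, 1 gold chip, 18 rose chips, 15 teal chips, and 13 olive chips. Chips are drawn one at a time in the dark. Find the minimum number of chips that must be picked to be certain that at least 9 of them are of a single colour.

44

An adversary could hand out at most 8 chips per colour (beige, coral, gold run out sooner): 8 + 7 + 3 + 1 + 8 + 8 + 8 = 43 chips and still no colour has 9.
One more chip lands in a colour already at 8, so 44 draws are enough and 43 are not.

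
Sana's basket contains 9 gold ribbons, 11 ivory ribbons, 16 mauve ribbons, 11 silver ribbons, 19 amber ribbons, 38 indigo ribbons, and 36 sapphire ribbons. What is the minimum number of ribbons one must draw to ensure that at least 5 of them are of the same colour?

By the pigeonhole principle, the 7 colours are the holes; the ribbons drawn are the pigeons.
To avoid 5 of any one colour, the worst case takes at most 4 of each colour.
That gives 4 + 4 + 4 + 4 + 4 + 4 + 4 = 28 ribbons with no colour reaching 5.
The next ribbon forces some colour to 5, so 28 + 1 = 29.

29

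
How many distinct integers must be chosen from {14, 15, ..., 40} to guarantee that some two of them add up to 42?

A set avoiding the sum 42 can contain at most one of each pair {x, 42−x}, plus the 13 elements whose complement lies outside the range or equal to its own complement.
The integers 21, …, 40 (20 of them) are such a set: any two sum to at least 21+22 = 43 > 42.
By pigeonhole, any 21st integer completes one of the 7 pairs, so 21 choices force a sum of 42.

21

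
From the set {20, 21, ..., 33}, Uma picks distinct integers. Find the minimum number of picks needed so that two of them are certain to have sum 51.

9

Two chosen integers sum to 51 exactly when both halves of some pair {x, 51−x} with 20 ≤ x ≤ 51−x ≤ 31 are chosen — 6 such pairs.
The remaining 2 elements (those with no distinct partner in range) can never complete a 51-sum, so the worst case takes all of them and one from each pair: 2 + 6 = 8.
The 9th integer has to be the second member of some pair, so 8 + 1 = 9.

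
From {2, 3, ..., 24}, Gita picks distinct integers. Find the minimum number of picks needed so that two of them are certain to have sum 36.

Two chosen integers sum to 36 exactly when both halves of some pair {x, 36−x} with 12 ≤ x ≤ 36−x ≤ 24 are chosen — 6 such pairs.
The remaining 11 elements (those with no distinct partner in range) can never complete a 36-sum, so the worst case takes all of them and one from each pair: 11 + 6 = 17.
The 18th integer has to be the second member of some pair, so 17 + 1 = 18.

18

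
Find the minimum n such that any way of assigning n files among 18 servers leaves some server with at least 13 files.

217

With 216 files one could put exactly 12 in each of the 18 servers, and no server would reach 13.
One more file must land in a server that already has 12, giving it 13.
So 18 × 12 + 1 = 217 files are required.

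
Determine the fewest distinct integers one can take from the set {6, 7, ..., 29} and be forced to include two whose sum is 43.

17

A set avoiding the sum 43 can contain at most one of each pair {x, 43−x}, plus the 8 elements whose complement lies outside the range.
The integers 6, …, 21 (16 of them) are such a set: any two sum to at least 6+7 = 13 and at most 20+21 = 41 < 43.
Pigeonhole: any 17th integer completes one of the 8 pairs, so 17 choices force a sum of 43.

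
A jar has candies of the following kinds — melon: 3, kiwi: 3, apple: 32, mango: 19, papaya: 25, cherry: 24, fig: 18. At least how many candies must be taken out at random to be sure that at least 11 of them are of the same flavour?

An adversary could hand out at most 10 candies per flavour (melon, kiwi run out sooner): 3 + 3 + 10 + 10 + 10 + 10 + 10 = 56 candies and still no flavour has 11.
Pigeonhole: one more candy lands in a flavour already at 10, so 57 draws are enough and 56 are not.

57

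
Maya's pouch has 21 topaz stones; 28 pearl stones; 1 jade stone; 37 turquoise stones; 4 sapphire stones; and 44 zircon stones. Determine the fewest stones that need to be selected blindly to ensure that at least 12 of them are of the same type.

50

By pigeonhole, the 6 types are the holes; the stones drawn are the pigeons.
To avoid 12 of any one type, the worst case takes at most 11 of each type, or every stone of a type that has fewer than 11.
That gives 11 + 11 + 1 + 11 + 4 + 11 = 49 stones with no type reaching 12.
The next stone forces some type to 12, so 49 + 1 = 50.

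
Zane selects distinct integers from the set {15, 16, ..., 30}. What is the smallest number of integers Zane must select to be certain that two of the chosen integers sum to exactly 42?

11

A set avoiding the sum 42 can contain at most one of each pair {x, 42−x}, plus the 4 elements whose complement lies outside the range or equal to its own complement.
The integers 21, …, 30 (10 of them) are such a set: any two sum to at least 21+22 = 43 > 42.
Any 11th integer completes one of the 6 pairs, so 11 choices force a sum of 42.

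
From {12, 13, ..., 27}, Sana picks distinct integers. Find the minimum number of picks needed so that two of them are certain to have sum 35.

Group the elements by complementary pair {x, 35−x}: {12,23}, {13,22}, {14,21}, …, giving 6 two-element pairs and 4 integers whose partner 35−x falls outside [12,27].
Treating each of those 10 groups as a pigeonhole, one can pick one integer per group — 10 integers — with no two summing to 35.
The 11th integer lands in an occupied pair, forcing a sum of 35.

11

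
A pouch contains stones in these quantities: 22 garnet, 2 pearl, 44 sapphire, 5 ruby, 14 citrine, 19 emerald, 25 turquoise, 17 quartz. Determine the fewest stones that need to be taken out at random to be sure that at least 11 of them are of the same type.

68

By pigeonhole, the 8 types are the holes; the stones drawn are the pigeons.
To avoid 11 of any one type, the worst case takes at most 10 of each type, or every stone of a type that has fewer than 10.
That gives 10 + 2 + 10 + 5 + 10 + 10 + 10 + 10 = 67 stones with no type reaching 11.
The next stone forces some type to 11, so 67 + 1 = 68.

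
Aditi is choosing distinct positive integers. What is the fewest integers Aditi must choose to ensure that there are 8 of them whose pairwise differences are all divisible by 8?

Integers whose pairwise differences are multiples of 8 are exactly those sharing a remainder mod 8. Pigeonhole: the 8 residue classes mod 8 are the pigeonholes.
With 56 integers one could put 7 in each residue class and have no class reach 8.
The 57th integer pushes some class to 8, so 8·7 + 1 = 57.

57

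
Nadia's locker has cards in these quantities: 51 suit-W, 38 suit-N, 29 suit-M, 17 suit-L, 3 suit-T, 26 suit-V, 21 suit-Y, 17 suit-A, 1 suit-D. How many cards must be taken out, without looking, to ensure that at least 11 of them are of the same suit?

75

Put each drawn card into a box by suit. The largest draw with every box below 11 takes min(count, 10) from each suit; suits with fewer than 10 contribute all they have.
Σ min(cᵢ, 10) = 10 + 10 + 10 + 10 + 3 + 10 + 10 + 10 + 1 = 74.
Draw number 74 + 1 = 75 must push one box to 11.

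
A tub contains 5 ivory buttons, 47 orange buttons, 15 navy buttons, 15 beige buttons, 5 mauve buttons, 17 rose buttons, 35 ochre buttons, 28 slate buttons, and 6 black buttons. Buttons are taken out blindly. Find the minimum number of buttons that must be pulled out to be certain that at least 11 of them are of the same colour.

77

An adversary could hand out at most 10 buttons per colour (ivory, mauve, black run out sooner): 5 + 10 + 10 + 10 + 5 + 10 + 10 + 10 + 6 = 76 buttons and still no colour has 11.
By the pigeonhole principle, one more button lands in a colour already at 10, so 77 draws are enough and 76 are not.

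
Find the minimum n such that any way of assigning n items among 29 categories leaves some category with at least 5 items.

117

With 116 items one could put exactly 4 in each of the 29 categories, and no category would reach 5.
One more item must land in a category that already has 4, giving it 5.
So 29 × 4 + 1 = 117 items are required.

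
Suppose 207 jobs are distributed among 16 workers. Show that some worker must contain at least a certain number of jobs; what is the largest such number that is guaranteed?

Pigeonhole: the 16 workers are the holes and the 207 jobs are the pigeons.
If every worker held at most 12 jobs, the total would be at most 16 × 12 = 192, which is less than 207.
So some worker holds at least ⌈207/16⌉ = 13 jobs.

13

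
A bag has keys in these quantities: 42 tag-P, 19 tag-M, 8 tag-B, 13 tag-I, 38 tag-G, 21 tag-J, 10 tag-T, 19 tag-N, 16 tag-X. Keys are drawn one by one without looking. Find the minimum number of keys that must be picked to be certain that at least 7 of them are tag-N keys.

In the worst case for collecting tag-N keys, every non-tag-N key comes out first.
There are 42 + 19 + 8 + 13 + 38 + 21 + 10 + 16 = 167 non-tag-N keys altogether.
After those, each further key must be tag-N, so 167 + 7 = 174 draws guarantee 7 tag-N keys.

174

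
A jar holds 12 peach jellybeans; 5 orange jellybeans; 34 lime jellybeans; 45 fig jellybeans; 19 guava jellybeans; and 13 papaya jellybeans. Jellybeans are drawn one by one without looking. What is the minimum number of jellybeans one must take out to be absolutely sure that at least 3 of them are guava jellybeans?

In the worst case for collecting guava jellybeans, every non-guava jellybean comes out first.
There are 12 + 5 + 34 + 45 + 13 = 109 non-guava jellybeans altogether.
After those, each further jellybean must be guava, so 109 + 3 = 112 draws guarantee 3 guava jellybeans.

112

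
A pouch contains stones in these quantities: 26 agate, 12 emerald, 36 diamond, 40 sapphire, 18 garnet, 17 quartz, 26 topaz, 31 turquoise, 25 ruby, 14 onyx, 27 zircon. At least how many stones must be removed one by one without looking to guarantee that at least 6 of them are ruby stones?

In the worst case for collecting ruby stones, every non-ruby stone comes out first.
There are 26 + 12 + 36 + 40 + 18 + 17 + 26 + 31 + 14 + 27 = 247 non-ruby stones altogether.
After those, each further stone must be ruby, so 247 + 6 = 253 draws guarantee 6 ruby stones.

253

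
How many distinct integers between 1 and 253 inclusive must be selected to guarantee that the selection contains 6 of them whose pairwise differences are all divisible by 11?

Integers whose pairwise differences are multiples of 11 are exactly those sharing a remainder mod 11. By the pigeonhole principle, the 11 residue classes mod 11 are the pigeonholes.
With 55 integers one could put 5 in each residue class and have no class reach 6.
The 56th integer pushes some class to 6, so 11·5 + 1 = 56.

56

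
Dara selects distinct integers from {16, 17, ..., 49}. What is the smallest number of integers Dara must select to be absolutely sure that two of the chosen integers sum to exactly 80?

26

Two chosen integers sum to 80 exactly when both halves of some pair {x, 80−x} with 31 ≤ x ≤ 80−x ≤ 49 are chosen — 9 such pairs.
The remaining 16 elements (those with no distinct partner in range) can never complete a 80-sum, so the worst case takes all of them and one from each pair: 16 + 9 = 25.
The 26th integer has to be the second member of some pair, so 25 + 1 = 26.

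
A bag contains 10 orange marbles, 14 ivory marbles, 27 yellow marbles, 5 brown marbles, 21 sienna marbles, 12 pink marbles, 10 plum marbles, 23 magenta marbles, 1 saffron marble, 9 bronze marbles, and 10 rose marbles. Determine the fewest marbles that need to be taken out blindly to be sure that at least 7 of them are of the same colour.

61

An adversary could hand out at most 6 marbles per colour (brown, saffron run out sooner): 6 + 6 + 6 + 5 + 6 + 6 + 6 + 6 + 1 + 6 + 6 = 60 marbles and still no colour has 7.
One more marble lands in a colour already at 6, so 61 draws are enough and 60 are not.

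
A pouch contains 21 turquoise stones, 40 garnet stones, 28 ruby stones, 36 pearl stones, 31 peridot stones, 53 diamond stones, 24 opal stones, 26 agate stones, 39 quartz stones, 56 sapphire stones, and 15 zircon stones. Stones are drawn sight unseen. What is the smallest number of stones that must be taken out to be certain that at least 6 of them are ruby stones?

347

In the worst case for collecting ruby stones, every non-ruby stone comes out first.
There are 21 + 40 + 36 + 31 + 53 + 24 + 26 + 39 + 56 + 15 = 341 non-ruby stones altogether.
After those, each further stone must be ruby, so 341 + 6 = 347 draws guarantee 6 ruby stones.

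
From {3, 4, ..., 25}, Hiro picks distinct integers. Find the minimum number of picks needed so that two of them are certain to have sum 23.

Two chosen integers sum to 23 exactly when both halves of some pair {x, 23−x} with 3 ≤ x ≤ 23−x ≤ 20 are chosen — 9 such pairs.
The remaining 5 elements (those with no distinct partner in range) can never complete a 23-sum, so the worst case takes all of them and one from each pair: 5 + 9 = 14.
By the pigeonhole principle, the 15th integer has to be the second member of some pair, so 14 + 1 = 15.

15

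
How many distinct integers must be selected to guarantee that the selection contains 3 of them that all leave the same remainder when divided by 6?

By pigeonhole, the 6 residue classes mod 6 are the pigeonholes.
With 12 integers one could put 2 in each residue class and have no class reach 3.
The 13th integer pushes some class to 3, so 6·2 + 1 = 13.

13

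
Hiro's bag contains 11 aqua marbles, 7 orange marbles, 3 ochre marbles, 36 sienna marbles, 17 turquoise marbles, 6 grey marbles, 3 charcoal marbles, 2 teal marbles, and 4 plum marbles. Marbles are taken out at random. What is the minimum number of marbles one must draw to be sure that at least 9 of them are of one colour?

An adversary could hand out at most 8 marbles per colour (6 colours run out sooner): 8 + 7 + 3 + 8 + 8 + 6 + 3 + 2 + 4 = 49 marbles and still no colour has 9.
Pigeonhole: one more marble lands in a colour already at 8, so 50 draws are enough and 49 are not.

50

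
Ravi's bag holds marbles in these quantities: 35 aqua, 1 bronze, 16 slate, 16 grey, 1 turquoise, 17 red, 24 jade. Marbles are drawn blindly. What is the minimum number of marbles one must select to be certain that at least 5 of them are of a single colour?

23

The 7 colours are the holes; the marbles drawn are the pigeons.
To avoid 5 of any one colour, the worst case takes at most 4 of each colour, or every marble of a colour that has fewer than 4.
That gives 4 + 1 + 4 + 4 + 1 + 4 + 4 = 22 marbles with no colour reaching 5.
The next marble forces some colour to 5, so 22 + 1 = 23.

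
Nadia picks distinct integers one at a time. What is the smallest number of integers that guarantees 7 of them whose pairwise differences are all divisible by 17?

Integers whose pairwise differences are multiples of 17 are exactly those sharing a remainder mod 17. The 17 residue classes mod 17 are the pigeonholes.
With 102 integers one could put 6 in each residue class and have no class reach 7.
The 103rd integer pushes some class to 7, so 17·6 + 1 = 103.

103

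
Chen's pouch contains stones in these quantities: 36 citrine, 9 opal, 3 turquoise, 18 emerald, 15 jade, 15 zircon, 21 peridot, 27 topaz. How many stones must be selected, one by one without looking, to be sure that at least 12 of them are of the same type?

79

By the pigeonhole principle, put each drawn stone into a box by type. The largest draw with every box below 12 takes min(count, 11) from each type; types with fewer than 11 contribute all they have.
Σ min(cᵢ, 11) = 11 + 9 + 3 + 11 + 11 + 11 + 11 + 11 = 78.
Draw number 78 + 1 = 79 must push one box to 12.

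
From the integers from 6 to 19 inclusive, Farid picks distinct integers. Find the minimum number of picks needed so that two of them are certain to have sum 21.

10

Two chosen integers sum to 21 exactly when both halves of some pair {x, 21−x} with 6 ≤ x ≤ 21−x ≤ 15 are chosen — 5 such pairs.
The remaining 4 elements (those with no distinct partner in range) can never complete a 21-sum, so the worst case takes all of them and one from each pair: 4 + 5 = 9.
The 10th integer has to be the second member of some pair, so 9 + 1 = 10.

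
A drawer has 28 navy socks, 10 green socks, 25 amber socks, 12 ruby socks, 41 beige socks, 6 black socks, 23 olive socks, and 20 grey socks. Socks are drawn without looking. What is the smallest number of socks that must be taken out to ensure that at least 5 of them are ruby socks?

158

In the worst case for collecting ruby socks, every non-ruby sock comes out first.
There are 28 + 10 + 25 + 41 + 6 + 23 + 20 = 153 non-ruby socks altogether.
After those, each further sock must be ruby, so 153 + 5 = 158 draws guarantee 5 ruby socks.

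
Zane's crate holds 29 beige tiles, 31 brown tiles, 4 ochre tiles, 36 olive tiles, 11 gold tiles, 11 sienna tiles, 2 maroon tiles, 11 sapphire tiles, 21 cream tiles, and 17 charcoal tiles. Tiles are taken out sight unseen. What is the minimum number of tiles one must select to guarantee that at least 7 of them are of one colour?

55

An adversary could hand out at most 6 tiles per colour (ochre, maroon run out sooner): 6 + 6 + 4 + 6 + 6 + 6 + 2 + 6 + 6 + 6 = 54 tiles and still no colour has 7.
Pigeonhole: one more tile lands in a colour already at 6, so 55 draws are enough and 54 are not.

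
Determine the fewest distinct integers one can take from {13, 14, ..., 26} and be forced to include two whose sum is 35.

10

Group the elements by complementary pair {x, 35−x}: {13,22}, {14,21}, {15,20}, …, giving 5 two-element pairs and 4 integers whose partner 35−x falls outside [13,26].
By pigeonhole, treating each of those 9 groups as a pigeonhole, one can pick one integer per group — 9 integers — with no two summing to 35.
The 10th integer lands in an occupied pair, forcing a sum of 35.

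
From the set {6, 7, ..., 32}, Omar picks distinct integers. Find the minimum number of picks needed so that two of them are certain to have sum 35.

A set avoiding the sum 35 can contain at most one of each pair {x, 35−x}, plus the 3 elements whose complement lies outside the range.
The integers 18, …, 32 (15 of them) are such a set: any two sum to at least 18+19 = 37 > 35.
By the pigeonhole principle, any 16th integer completes one of the 12 pairs, so 16 choices force a sum of 35.

16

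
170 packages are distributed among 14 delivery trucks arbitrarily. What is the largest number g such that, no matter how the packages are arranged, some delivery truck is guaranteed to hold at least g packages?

13

The 14 delivery trucks are the holes and the 170 packages are the pigeons.
If every delivery truck held at most 12 packages, the total would be at most 14 × 12 = 168, which is less than 170.
So some delivery truck holds at least ⌈170/14⌉ = 13 packages.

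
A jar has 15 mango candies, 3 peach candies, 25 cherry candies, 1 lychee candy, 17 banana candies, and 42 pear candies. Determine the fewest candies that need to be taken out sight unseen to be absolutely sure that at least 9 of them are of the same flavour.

37

An adversary could hand out at most 8 candies per flavour (peach, lychee run out sooner): 8 + 3 + 8 + 1 + 8 + 8 = 36 candies and still no flavour has 9.
One more candy lands in a flavour already at 8, so 37 draws are enough and 36 are not.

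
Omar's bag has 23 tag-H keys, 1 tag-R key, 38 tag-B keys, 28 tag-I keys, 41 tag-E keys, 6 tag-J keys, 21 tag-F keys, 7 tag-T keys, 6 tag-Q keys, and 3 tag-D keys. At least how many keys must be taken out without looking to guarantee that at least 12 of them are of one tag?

79

Put each drawn key into a box by tag. The largest draw with every box below 12 takes min(count, 11) from each tag; tags with fewer than 11 contribute all they have.
Σ min(cᵢ, 11) = 11 + 1 + 11 + 11 + 11 + 6 + 11 + 7 + 6 + 3 = 78.
Draw number 78 + 1 = 79 must push one box to 12.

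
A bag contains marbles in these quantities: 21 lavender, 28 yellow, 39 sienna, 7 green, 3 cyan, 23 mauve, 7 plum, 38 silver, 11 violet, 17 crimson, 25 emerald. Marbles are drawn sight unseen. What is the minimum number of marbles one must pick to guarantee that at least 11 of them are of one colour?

98

An adversary could hand out at most 10 marbles per colour (green, cyan, plum run out sooner): 10 + 10 + 10 + 7 + 3 + 10 + 7 + 10 + 10 + 10 + 10 = 97 marbles and still no colour has 11.
One more marble lands in a colour already at 10, so 98 draws are enough and 97 are not.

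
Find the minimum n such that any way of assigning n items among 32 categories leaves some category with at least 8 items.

With 224 items one could put exactly 7 in each of the 32 categories, and no category would reach 8.
By the pigeonhole principle, one more item must land in a category that already has 7, giving it 8.
So 32 × 7 + 1 = 225 items are required.

225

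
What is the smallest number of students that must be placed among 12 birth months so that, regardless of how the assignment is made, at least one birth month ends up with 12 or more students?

133

With 132 students one could put exactly 11 in each of the 12 birth months, and no birth month would reach 12.
Pigeonhole: one more student must land in a birth month that already has 11, giving it 12.
So 12 × 11 + 1 = 133 students are required.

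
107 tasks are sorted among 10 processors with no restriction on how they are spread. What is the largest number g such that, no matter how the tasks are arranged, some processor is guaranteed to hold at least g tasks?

By the pigeonhole principle, the 10 processors are the holes and the 107 tasks are the pigeons.
If every processor held at most 10 tasks, the total would be at most 10 × 10 = 100, which is less than 107.
So some processor holds at least ⌈107/10⌉ = 11 tasks.

11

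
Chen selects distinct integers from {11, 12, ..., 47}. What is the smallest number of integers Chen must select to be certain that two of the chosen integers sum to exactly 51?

Two chosen integers sum to 51 exactly when both halves of some pair {x, 51−x} with 11 ≤ x ≤ 51−x ≤ 40 are chosen — 15 such pairs.
The remaining 7 elements (those with no distinct partner in range) can never complete a 51-sum, so the worst case takes all of them and one from each pair: 7 + 15 = 22.
By the pigeonhole principle, the 23rd integer has to be the second member of some pair, so 22 + 1 = 23.

23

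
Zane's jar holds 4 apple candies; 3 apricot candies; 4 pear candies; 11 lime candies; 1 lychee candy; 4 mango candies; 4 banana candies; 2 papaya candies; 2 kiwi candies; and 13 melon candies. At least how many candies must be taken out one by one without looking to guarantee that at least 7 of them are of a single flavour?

37

Put each drawn candy into a box by flavour. The largest draw with every box below 7 takes min(count, 6) from each flavour; flavours with fewer than 6 contribute all they have.
Σ min(cᵢ, 6) = 4 + 3 + 4 + 6 + 1 + 4 + 4 + 2 + 2 + 6 = 36.
Draw number 36 + 1 = 37 must push one box to 7.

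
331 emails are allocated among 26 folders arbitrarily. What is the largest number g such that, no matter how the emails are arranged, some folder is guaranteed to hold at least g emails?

Pigeonhole: the 26 folders are the holes and the 331 emails are the pigeons.
If every folder held at most 12 emails, the total would be at most 26 × 12 = 312, which is less than 331.
So some folder holds at least ⌈331/26⌉ = 13 emails.

13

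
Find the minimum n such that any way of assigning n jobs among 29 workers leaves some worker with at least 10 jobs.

With 261 jobs one could put exactly 9 in each of the 29 workers, and no worker would reach 10.
One more job must land in a worker that already has 9, giving it 10.
So 29 × 9 + 1 = 262 jobs are required.

262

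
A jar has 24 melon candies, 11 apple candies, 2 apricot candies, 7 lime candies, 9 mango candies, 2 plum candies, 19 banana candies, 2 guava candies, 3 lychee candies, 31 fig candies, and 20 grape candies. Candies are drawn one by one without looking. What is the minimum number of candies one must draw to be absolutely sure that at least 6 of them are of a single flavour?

45

An adversary could hand out at most 5 candies per flavour (4 flavours run out sooner): 5 + 5 + 2 + 5 + 5 + 2 + 5 + 2 + 3 + 5 + 5 = 44 candies and still no flavour has 6.
Pigeonhole: one more candy lands in a flavour already at 5, so 45 draws are enough and 44 are not.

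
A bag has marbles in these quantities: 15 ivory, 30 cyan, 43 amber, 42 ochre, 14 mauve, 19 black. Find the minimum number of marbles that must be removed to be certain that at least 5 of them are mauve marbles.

154

In the worst case for collecting mauve marbles, every non-mauve marble comes out first.
There are 15 + 30 + 43 + 42 + 19 = 149 non-mauve marbles altogether.
After those, each further marble must be mauve, so 149 + 5 = 154 draws guarantee 5 mauve marbles.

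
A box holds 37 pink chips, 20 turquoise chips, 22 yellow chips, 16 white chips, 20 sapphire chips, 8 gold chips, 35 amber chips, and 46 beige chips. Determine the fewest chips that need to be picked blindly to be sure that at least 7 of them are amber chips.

In the worst case for collecting amber chips, every non-amber chip comes out first.
There are 37 + 20 + 22 + 16 + 20 + 8 + 46 = 169 non-amber chips altogether.
After those, each further chip must be amber, so 169 + 7 = 176 draws guarantee 7 amber chips.

176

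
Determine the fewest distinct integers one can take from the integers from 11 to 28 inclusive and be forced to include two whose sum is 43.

12

Group the elements by complementary pair {x, 43−x}: {15,28}, {16,27}, {17,26}, …, giving 7 two-element pairs and 4 integers whose partner 43−x falls outside [11,28].
By pigeonhole, treating each of those 11 groups as a pigeonhole, one can pick one integer per group — 11 integers — with no two summing to 43.
The 12th integer lands in an occupied pair, forcing a sum of 43.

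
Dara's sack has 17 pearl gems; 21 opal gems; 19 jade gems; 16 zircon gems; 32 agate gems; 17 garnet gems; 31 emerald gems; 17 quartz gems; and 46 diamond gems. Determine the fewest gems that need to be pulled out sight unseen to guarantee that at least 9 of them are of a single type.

Pigeonhole: put each drawn gem into a box by type. The largest draw with every box below 9 takes min(count, 8) from each type.
Σ min(cᵢ, 8) = 8 + 8 + 8 + 8 + 8 + 8 + 8 + 8 + 8 = 72.
Draw number 72 + 1 = 73 must push one box to 9.

73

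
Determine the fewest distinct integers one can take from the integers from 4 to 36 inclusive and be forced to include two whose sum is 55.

25

A set avoiding the sum 55 can contain at most one of each pair {x, 55−x}, plus the 15 elements whose complement lies outside the range.
The integers 4, …, 27 (24 of them) are such a set: any two sum to at least 4+5 = 9 and at most 26+27 = 53 < 55.
Any 25th integer completes one of the 9 pairs, so 25 choices force a sum of 55.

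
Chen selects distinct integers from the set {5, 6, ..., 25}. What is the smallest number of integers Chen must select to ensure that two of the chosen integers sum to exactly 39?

16

A set avoiding the sum 39 can contain at most one of each pair {x, 39−x}, plus the 9 elements whose complement lies outside the range.
The integers 5, …, 19 (15 of them) are such a set: any two sum to at least 5+6 = 11 and at most 18+19 = 37 < 39.
Any 16th integer completes one of the 6 pairs, so 16 choices force a sum of 39.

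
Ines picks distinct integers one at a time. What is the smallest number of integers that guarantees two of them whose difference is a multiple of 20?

Integers whose pairwise differences are multiples of 20 are exactly those sharing a remainder mod 20. The 20 residue classes mod 20 are the pigeonholes.
With 20 integers one could put 1 in each residue class and have no class reach 2.
The 21st integer pushes some class to 2, so 20·1 + 1 = 21.

21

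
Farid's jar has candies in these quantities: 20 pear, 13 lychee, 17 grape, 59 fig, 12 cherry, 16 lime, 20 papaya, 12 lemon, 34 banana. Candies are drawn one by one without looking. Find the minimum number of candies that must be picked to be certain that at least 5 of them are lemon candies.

In the worst case for collecting lemon candies, every non-lemon candy comes out first.
There are 20 + 13 + 17 + 59 + 12 + 16 + 20 + 34 = 191 non-lemon candies altogether.
After those, each further candy must be lemon, so 191 + 5 = 196 draws guarantee 5 lemon candies.

196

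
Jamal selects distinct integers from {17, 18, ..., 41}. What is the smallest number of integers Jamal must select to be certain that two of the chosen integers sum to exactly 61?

Group the elements by complementary pair {x, 61−x}: {20,41}, {21,40}, {22,39}, …, giving 11 two-element pairs and 3 integers whose partner 61−x falls outside [17,41].
Pigeonhole: treating each of those 14 groups as a pigeonhole, one can pick one integer per group — 14 integers — with no two summing to 61.
The 15th integer lands in an occupied pair, forcing a sum of 61.

15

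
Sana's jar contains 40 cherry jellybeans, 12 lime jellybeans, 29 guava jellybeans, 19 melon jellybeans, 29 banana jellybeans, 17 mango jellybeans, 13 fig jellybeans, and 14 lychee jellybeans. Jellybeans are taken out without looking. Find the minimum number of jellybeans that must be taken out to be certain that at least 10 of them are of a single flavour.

Put each drawn jellybean into a box by flavour. The largest draw with every box below 10 takes min(count, 9) from each flavour.
Σ min(cᵢ, 9) = 9 + 9 + 9 + 9 + 9 + 9 + 9 + 9 = 72.
Draw number 72 + 1 = 73 must push one box to 10.

73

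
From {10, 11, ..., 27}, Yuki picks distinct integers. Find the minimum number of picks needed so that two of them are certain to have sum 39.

A set avoiding the sum 39 can contain at most one of each pair {x, 39−x}, plus the 2 elements whose complement lies outside the range.
The integers 10, …, 19 (10 of them) are such a set: any two sum to at least 10+11 = 21 and at most 18+19 = 37 < 39.
Any 11th integer completes one of the 8 pairs, so 11 choices force a sum of 39.

11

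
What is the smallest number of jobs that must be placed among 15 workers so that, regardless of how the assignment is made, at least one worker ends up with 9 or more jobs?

121

With 120 jobs one could put exactly 8 in each of the 15 workers, and no worker would reach 9.
By pigeonhole, one more job must land in a worker that already has 8, giving it 9.
So 15 × 8 + 1 = 121 jobs are required.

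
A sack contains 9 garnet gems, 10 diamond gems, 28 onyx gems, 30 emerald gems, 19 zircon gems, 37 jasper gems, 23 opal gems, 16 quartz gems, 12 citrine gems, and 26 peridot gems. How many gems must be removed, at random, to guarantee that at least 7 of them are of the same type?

An adversary could hand out at most 6 gems per type: 6 + 6 + 6 + 6 + 6 + 6 + 6 + 6 + 6 + 6 = 60 gems and still no type has 7.
One more gem lands in a type already at 6, so 61 draws are enough and 60 are not.

61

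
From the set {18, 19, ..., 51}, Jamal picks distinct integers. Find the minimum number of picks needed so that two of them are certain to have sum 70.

19

A set avoiding the sum 70 can contain at most one of each pair {x, 70−x}, plus the 2 elements whose complement lies outside the range or equal to its own complement.
The integers 18, …, 35 (18 of them) are such a set: any two sum to at least 18+19 = 37 and at most 34+35 = 69 < 70.
Any 19th integer completes one of the 16 pairs, so 19 choices force a sum of 70.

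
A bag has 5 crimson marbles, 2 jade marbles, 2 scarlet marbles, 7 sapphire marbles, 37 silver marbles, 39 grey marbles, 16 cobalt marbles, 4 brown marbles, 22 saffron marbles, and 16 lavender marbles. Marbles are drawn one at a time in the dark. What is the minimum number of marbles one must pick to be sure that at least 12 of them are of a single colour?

76

By the pigeonhole principle, put each drawn marble into a box by colour. The largest draw with every box below 12 takes min(count, 11) from each colour; colours with fewer than 11 contribute all they have.
Σ min(cᵢ, 11) = 5 + 2 + 2 + 7 + 11 + 11 + 11 + 4 + 11 + 11 = 75.
Draw number 75 + 1 = 76 must push one box to 12.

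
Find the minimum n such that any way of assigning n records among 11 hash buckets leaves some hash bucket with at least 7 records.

67

With 66 records one could put exactly 6 in each of the 11 hash buckets, and no hash bucket would reach 7.
By pigeonhole, one more record must land in a hash bucket that already has 6, giving it 7.
So 11 × 6 + 1 = 67 records are required.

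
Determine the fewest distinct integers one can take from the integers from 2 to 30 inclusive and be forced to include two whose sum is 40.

20

Group the elements by complementary pair {x, 40−x}: {10,30}, {11,29}, {12,28}, …, giving 10 two-element pairs, the single value 20 (it cannot pair with itself since the integers are distinct), and 8 integers whose partner 40−x falls outside [2,30].
Treating each of those 19 groups as a pigeonhole, one can pick one integer per group — 19 integers — with no two summing to 40.
The 20th integer lands in an occupied pair, forcing a sum of 40.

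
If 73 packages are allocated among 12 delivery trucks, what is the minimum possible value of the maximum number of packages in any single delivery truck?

The 12 delivery trucks are the holes and the 73 packages are the pigeons.
If every delivery truck held at most 6 packages, the total would be at most 12 × 6 = 72, which is less than 73.
So some delivery truck holds at least ⌈73/12⌉ = 7 packages.

7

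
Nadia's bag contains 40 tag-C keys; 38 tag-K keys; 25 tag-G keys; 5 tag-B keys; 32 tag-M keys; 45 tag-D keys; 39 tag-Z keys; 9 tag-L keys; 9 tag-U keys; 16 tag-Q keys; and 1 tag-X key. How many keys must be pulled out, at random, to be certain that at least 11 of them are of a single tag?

95

By the pigeonhole principle, put each drawn key into a box by tag. The largest draw with every box below 11 takes min(count, 10) from each tag; tags with fewer than 10 contribute all they have.
Σ min(cᵢ, 10) = 10 + 10 + 10 + 5 + 10 + 10 + 10 + 9 + 9 + 10 + 1 = 94.
Draw number 94 + 1 = 95 must push one box to 11.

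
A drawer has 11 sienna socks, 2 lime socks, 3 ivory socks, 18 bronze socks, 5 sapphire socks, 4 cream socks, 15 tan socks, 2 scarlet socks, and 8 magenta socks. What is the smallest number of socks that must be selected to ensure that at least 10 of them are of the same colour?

The 9 colours are the holes; the socks drawn are the pigeons.
To avoid 10 of any one colour, the worst case takes at most 9 of each colour, or every sock of a colour that has fewer than 9.
That gives 9 + 2 + 3 + 9 + 5 + 4 + 9 + 2 + 8 = 51 socks with no colour reaching 10.
The next sock forces some colour to 10, so 51 + 1 = 52.

52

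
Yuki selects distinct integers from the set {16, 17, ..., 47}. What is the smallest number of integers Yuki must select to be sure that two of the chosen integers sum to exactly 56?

21

Two chosen integers sum to 56 exactly when both halves of some pair {x, 56−x} with 16 ≤ x ≤ 56−x ≤ 40 are chosen — 12 such pairs.
The remaining 8 elements (those with no distinct partner in range) can never complete a 56-sum, so the worst case takes all of them and one from each pair: 8 + 12 = 20.
The 21st integer has to be the second member of some pair, so 20 + 1 = 21.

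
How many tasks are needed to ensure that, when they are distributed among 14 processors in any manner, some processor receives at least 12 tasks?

155

With 154 tasks one could put exactly 11 in each of the 14 processors, and no processor would reach 12.
One more task must land in a processor that already has 11, giving it 12.
So 14 × 11 + 1 = 155 tasks are required.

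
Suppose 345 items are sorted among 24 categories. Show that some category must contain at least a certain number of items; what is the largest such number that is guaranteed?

The 24 categories are the holes and the 345 items are the pigeons.
If every category held at most 14 items, the total would be at most 24 × 14 = 336, which is less than 345.
So some category holds at least ⌈345/24⌉ = 15 items.

15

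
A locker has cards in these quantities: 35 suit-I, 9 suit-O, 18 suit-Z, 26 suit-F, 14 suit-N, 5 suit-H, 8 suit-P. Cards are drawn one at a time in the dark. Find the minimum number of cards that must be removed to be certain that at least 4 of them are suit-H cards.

114

In the worst case for collecting suit-H cards, every non-suit-H card comes out first.
There are 35 + 9 + 18 + 26 + 14 + 8 = 110 non-suit-H cards altogether.
After those, each further card must be suit-H, so 110 + 4 = 114 draws guarantee 4 suit-H cards.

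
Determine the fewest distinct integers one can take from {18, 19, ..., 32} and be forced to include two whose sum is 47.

Group the elements by complementary pair {x, 47−x}: {18,29}, {19,28}, {20,27}, …, giving 6 two-element pairs and 3 integers whose partner 47−x falls outside [18,32].
By the pigeonhole principle, treating each of those 9 groups as a pigeonhole, one can pick one integer per group — 9 integers — with no two summing to 47.
The 10th integer lands in an occupied pair, forcing a sum of 47.

10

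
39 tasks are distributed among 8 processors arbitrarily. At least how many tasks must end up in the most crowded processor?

By pigeonhole, the 8 processors are the holes and the 39 tasks are the pigeons.
If every processor held at most 4 tasks, the total would be at most 8 × 4 = 32, which is less than 39.
So some processor holds at least ⌈39/8⌉ = 5 tasks.

5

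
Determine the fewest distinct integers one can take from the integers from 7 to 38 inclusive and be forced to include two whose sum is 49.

19

Two chosen integers sum to 49 exactly when both halves of some pair {x, 49−x} with 11 ≤ x ≤ 49−x ≤ 38 are chosen — 14 such pairs.
The remaining 4 elements (those with no distinct partner in range) can never complete a 49-sum, so the worst case takes all of them and one from each pair: 4 + 14 = 18.
By the pigeonhole principle, the 19th integer has to be the second member of some pair, so 18 + 1 = 19.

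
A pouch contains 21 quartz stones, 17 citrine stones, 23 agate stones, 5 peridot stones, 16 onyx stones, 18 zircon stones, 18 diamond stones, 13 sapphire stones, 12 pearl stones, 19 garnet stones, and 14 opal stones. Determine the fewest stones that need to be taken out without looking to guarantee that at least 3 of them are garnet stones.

In the worst case for collecting garnet stones, every non-garnet stone comes out first.
There are 21 + 17 + 23 + 5 + 16 + 18 + 18 + 13 + 12 + 14 = 157 non-garnet stones altogether.
After those, each further stone must be garnet, so 157 + 3 = 160 draws guarantee 3 garnet stones.

160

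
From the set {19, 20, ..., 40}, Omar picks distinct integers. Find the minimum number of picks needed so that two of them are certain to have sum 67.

16

A set avoiding the sum 67 can contain at most one of each pair {x, 67−x}, plus the 8 elements whose complement lies outside the range.
The integers 19, …, 33 (15 of them) are such a set: any two sum to at least 19+20 = 39 and at most 32+33 = 65 < 67.
By the pigeonhole principle, any 16th integer completes one of the 7 pairs, so 16 choices force a sum of 67.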